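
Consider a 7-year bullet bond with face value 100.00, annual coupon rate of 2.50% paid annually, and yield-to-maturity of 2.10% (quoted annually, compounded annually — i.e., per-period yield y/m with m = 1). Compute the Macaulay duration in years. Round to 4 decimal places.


Answer: Macaulay duration = 6.5156 years

Derivation:
Coupon per period c = face * coupon_rate / m = 2.500000
Periods per year m = 1; per-period yield y/m = 0.021000
Number of cashflows N = 7
Cashflows (t years, CF_t, discount factor 1/(1+y/m)^(m*t), PV):
  t = 1.0000: CF_t = 2.500000, DF = 0.979432, PV = 2.448580
  t = 2.0000: CF_t = 2.500000, DF = 0.959287, PV = 2.398217
  t = 3.0000: CF_t = 2.500000, DF = 0.939556, PV = 2.348891
  t = 4.0000: CF_t = 2.500000, DF = 0.920231, PV = 2.300578
  t = 5.0000: CF_t = 2.500000, DF = 0.901304, PV = 2.253260
  t = 6.0000: CF_t = 2.500000, DF = 0.882766, PV = 2.206915
  t = 7.0000: CF_t = 102.500000, DF = 0.864609, PV = 88.622433
Price P = sum_t PV_t = 102.578874
Macaulay numerator sum_t t * PV_t:
  t * PV_t at t = 1.0000: 2.448580
  t * PV_t at t = 2.0000: 4.796435
  t * PV_t at t = 3.0000: 7.046672
  t * PV_t at t = 4.0000: 9.202314
  t * PV_t at t = 5.0000: 11.266300
  t * PV_t at t = 6.0000: 13.241488
  t * PV_t at t = 7.0000: 620.357034
Macaulay duration D = (sum_t t * PV_t) / P = 668.358822 / 102.578874 = 6.515560


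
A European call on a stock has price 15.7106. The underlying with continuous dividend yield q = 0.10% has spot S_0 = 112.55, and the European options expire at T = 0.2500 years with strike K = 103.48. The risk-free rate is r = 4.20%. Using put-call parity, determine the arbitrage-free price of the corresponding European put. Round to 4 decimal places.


Put-call parity: C - P = S_0 * exp(-qT) - K * exp(-rT).
S_0 * exp(-qT) = 112.5500 * 0.99975003 = 112.52186602
K * exp(-rT) = 103.4800 * 0.98955493 = 102.39914442
P = C - S*exp(-qT) + K*exp(-rT)
P = 15.7106 - 112.52186602 + 102.39914442 = 5.5879

Answer: Put price = 5.5879


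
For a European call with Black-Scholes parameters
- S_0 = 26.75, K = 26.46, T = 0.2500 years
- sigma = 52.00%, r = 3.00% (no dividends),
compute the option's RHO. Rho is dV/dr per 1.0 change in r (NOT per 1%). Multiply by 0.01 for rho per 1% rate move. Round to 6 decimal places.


d1 = 0.2007704410; d2 = -0.0592295590
phi(d1) = 0.3909823275; exp(-qT) = 1.0000000000; exp(-rT) = 0.9925280548
N(d2) = 0.4763846331
Rho = K*T*exp(-rT)*N(d2) = 26.4600 * 0.2500 * 0.9925280548 * 0.4763846331 = 3.127738

Answer: Rho = 3.127738


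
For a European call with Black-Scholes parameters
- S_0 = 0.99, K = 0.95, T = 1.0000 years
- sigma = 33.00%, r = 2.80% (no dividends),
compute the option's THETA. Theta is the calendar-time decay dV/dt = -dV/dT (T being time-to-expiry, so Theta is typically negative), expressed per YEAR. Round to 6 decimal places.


d1 = 0.3748271471; d2 = 0.0448271471
phi(d1) = 0.3718791927; exp(-qT) = 1.0000000000; exp(-rT) = 0.9723883668
Theta = -S*exp(-qT)*phi(d1)*sigma/(2*sqrt(T)) - r*K*exp(-rT)*N(d2) + q*S*exp(-qT)*N(d1)
N(d1) = 0.6461054883; N(d2) = 0.5178774567; sqrt(T) = 1.0000000000
Term 1 = -0.9900 * 1.0000000000 * 0.3718791927 * 0.3300 / (2 * 1.0000000000) = -0.0607464661
Term 2 = -0.0280 * 0.9500 * 0.9723883668 * 0.5178774567 = -0.0133951752
Term 3 = 0 (no dividend yield, q = 0)
Theta = -0.0607464661 + (-0.0133951752) + (0.0000000000) = -0.074142

Answer: Theta = -0.074142


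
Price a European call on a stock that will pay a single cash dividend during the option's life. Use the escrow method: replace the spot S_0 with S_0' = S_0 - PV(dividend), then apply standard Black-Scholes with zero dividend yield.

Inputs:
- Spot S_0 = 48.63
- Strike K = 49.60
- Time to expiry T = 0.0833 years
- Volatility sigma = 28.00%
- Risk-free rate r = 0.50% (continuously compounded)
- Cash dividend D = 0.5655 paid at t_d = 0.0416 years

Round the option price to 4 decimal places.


PV(D) = D * exp(-r * t_d) = 0.5655 * 0.99979202 = 0.56538239
S_0' = S_0 - PV(D) = 48.6300 - 0.56538239 = 48.06461761
d1 = (ln(S_0'/K) + (r + sigma^2/2)*T) / (sigma*sqrt(T)) = -0.34354265
d2 = d1 - sigma*sqrt(T) = -0.42435552
exp(-rT) = 0.99958359
N(d1) = 0.36559513; N(d2) = 0.33565328
C = S_0' * N(d1) - K * exp(-rT) * N(d2) = 48.06461761 * 0.36559513 - 49.6000 * 0.99958359 * 0.33565328 = 0.9307

Answer: Price = 0.9307


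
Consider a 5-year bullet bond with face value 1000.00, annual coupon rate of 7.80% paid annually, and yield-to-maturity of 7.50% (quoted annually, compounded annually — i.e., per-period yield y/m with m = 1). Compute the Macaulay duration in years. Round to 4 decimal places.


Answer: Macaulay duration = 4.3314 years

Derivation:
Coupon per period c = face * coupon_rate / m = 78.000000
Periods per year m = 1; per-period yield y/m = 0.075000
Number of cashflows N = 5
Cashflows (t years, CF_t, discount factor 1/(1+y/m)^(m*t), PV):
  t = 1.0000: CF_t = 78.000000, DF = 0.930233, PV = 72.558140
  t = 2.0000: CF_t = 78.000000, DF = 0.865333, PV = 67.495944
  t = 3.0000: CF_t = 78.000000, DF = 0.804961, PV = 62.786924
  t = 4.0000: CF_t = 78.000000, DF = 0.748801, PV = 58.406441
  t = 5.0000: CF_t = 1078.000000, DF = 0.696559, PV = 750.890206
Price P = sum_t PV_t = 1012.137655
Macaulay numerator sum_t t * PV_t:
  t * PV_t at t = 1.0000: 72.558140
  t * PV_t at t = 2.0000: 134.991888
  t * PV_t at t = 3.0000: 188.360773
  t * PV_t at t = 4.0000: 233.625765
  t * PV_t at t = 5.0000: 3754.451028
Macaulay duration D = (sum_t t * PV_t) / P = 4383.987594 / 1012.137655 = 4.331414


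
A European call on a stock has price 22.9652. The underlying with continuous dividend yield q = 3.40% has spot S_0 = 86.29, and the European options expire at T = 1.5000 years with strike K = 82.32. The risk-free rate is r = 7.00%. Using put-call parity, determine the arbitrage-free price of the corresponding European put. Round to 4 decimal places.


Put-call parity: C - P = S_0 * exp(-qT) - K * exp(-rT).
S_0 * exp(-qT) = 86.2900 * 0.95027867 = 81.99954648
K * exp(-rT) = 82.3200 * 0.90032452 = 74.11471470
P = C - S*exp(-qT) + K*exp(-rT)
P = 22.9652 - 81.99954648 + 74.11471470 = 15.0804

Answer: Put price = 15.0804


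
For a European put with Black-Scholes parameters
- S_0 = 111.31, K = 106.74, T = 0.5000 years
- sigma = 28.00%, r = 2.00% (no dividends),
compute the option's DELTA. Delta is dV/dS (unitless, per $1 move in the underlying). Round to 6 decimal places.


d1 = 0.3612463618; d2 = 0.1632564631
phi(d1) = 0.3737425827; exp(-qT) = 1.0000000000; exp(-rT) = 0.9900498337
N(-d1) = 0.3589576435
Delta = -exp(-qT) * N(-d1) = -1.0000000000 * 0.3589576435 = -0.358958

Answer: Delta = -0.358958


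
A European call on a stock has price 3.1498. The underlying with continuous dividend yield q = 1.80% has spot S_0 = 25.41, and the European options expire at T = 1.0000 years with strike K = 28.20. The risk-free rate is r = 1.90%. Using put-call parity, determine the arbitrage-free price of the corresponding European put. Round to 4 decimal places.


Answer: Put price = 5.8623

Derivation:
Put-call parity: C - P = S_0 * exp(-qT) - K * exp(-rT).
S_0 * exp(-qT) = 25.4100 * 0.98216103 = 24.95671183
K * exp(-rT) = 28.2000 * 0.98117936 = 27.66925802
P = C - S*exp(-qT) + K*exp(-rT)
P = 3.1498 - 24.95671183 + 27.66925802 = 5.8623


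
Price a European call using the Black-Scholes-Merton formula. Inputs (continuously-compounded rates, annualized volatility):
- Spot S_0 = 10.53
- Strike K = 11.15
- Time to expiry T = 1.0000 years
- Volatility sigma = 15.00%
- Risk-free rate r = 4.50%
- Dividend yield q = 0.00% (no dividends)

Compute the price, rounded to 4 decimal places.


Answer: Price = 0.5708

Derivation:
d1 = (ln(S/K) + (r - q + 0.5*sigma^2) * T) / (sigma * sqrt(T)) = -0.00640781
d2 = d1 - sigma * sqrt(T) = -0.15640781
exp(-rT) = 0.95599748; exp(-qT) = 1.00000000
C = S_0 * exp(-qT) * N(d1) - K * exp(-rT) * N(d2)
N(d1) = 0.49744367; N(d2) = 0.43785579
C = 10.5300 * 1.00000000 * 0.49744367 - 11.1500 * 0.95599748 * 0.43785579 = 0.5708


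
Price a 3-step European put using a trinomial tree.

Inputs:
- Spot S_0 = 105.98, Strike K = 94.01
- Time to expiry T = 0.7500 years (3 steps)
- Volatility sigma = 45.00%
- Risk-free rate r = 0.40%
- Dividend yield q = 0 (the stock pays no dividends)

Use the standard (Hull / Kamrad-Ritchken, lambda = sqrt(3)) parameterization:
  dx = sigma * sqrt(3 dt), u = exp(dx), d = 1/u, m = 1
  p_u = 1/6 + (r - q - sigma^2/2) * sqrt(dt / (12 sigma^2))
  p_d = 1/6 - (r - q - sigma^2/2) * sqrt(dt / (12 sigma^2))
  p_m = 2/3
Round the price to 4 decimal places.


dt = T/N = 0.250000; dx = sigma*sqrt(3*dt) = 0.389711
u = exp(dx) = 1.476555; d = 1/u = 0.677252
p_u = 0.135474, p_m = 0.666667, p_d = 0.197860
Discount per step: exp(-r*dt) = 0.999000
Stock lattice S(k, j) with j the centered position index:
  k=0: S(0,+0) = 105.9800
  k=1: S(1,-1) = 71.7752; S(1,+0) = 105.9800; S(1,+1) = 156.4853
  k=2: S(2,-2) = 48.6099; S(2,-1) = 71.7752; S(2,+0) = 105.9800; S(2,+1) = 156.4853; S(2,+2) = 231.0590
  k=3: S(3,-3) = 32.9212; S(3,-2) = 48.6099; S(3,-1) = 71.7752; S(3,+0) = 105.9800; S(3,+1) = 156.4853; S(3,+2) = 231.0590; S(3,+3) = 341.1713
Terminal payoffs V(N, j) = max(K - S_T, 0):
  V(3,-3) = 61.088824; V(3,-2) = 45.400084; V(3,-1) = 22.234803; V(3,+0) = 0.000000; V(3,+1) = 0.000000; V(3,+2) = 0.000000; V(3,+3) = 0.000000
Backward induction: V(k, j) = exp(-r*dt) * [p_u * V(k+1, j+1) + p_m * V(k+1, j) + p_d * V(k+1, j-1)]
  V(2,-2) = exp(-r*dt) * [p_u*22.234803 + p_m*45.400084 + p_d*61.088824] = 45.320622
  V(2,-1) = exp(-r*dt) * [p_u*0.000000 + p_m*22.234803 + p_d*45.400084] = 23.782252
  V(2,+0) = exp(-r*dt) * [p_u*0.000000 + p_m*0.000000 + p_d*22.234803] = 4.394973
  V(2,+1) = exp(-r*dt) * [p_u*0.000000 + p_m*0.000000 + p_d*0.000000] = 0.000000
  V(2,+2) = exp(-r*dt) * [p_u*0.000000 + p_m*0.000000 + p_d*0.000000] = 0.000000
  V(1,-1) = exp(-r*dt) * [p_u*4.394973 + p_m*23.782252 + p_d*45.320622] = 25.391954
  V(1,+0) = exp(-r*dt) * [p_u*0.000000 + p_m*4.394973 + p_d*23.782252] = 7.627897
  V(1,+1) = exp(-r*dt) * [p_u*0.000000 + p_m*0.000000 + p_d*4.394973] = 0.868718
  V(0,+0) = exp(-r*dt) * [p_u*0.868718 + p_m*7.627897 + p_d*25.391954] = 10.216774

Answer: Price = V(0,0) = 10.2168


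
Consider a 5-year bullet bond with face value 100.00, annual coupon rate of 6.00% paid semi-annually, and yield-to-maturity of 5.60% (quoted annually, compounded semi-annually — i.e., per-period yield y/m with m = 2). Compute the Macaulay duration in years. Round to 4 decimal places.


Answer: Macaulay duration = 4.3992 years

Derivation:
Coupon per period c = face * coupon_rate / m = 3.000000
Periods per year m = 2; per-period yield y/m = 0.028000
Number of cashflows N = 10
Cashflows (t years, CF_t, discount factor 1/(1+y/m)^(m*t), PV):
  t = 0.5000: CF_t = 3.000000, DF = 0.972763, PV = 2.918288
  t = 1.0000: CF_t = 3.000000, DF = 0.946267, PV = 2.838801
  t = 1.5000: CF_t = 3.000000, DF = 0.920493, PV = 2.761480
  t = 2.0000: CF_t = 3.000000, DF = 0.895422, PV = 2.686265
  t = 2.5000: CF_t = 3.000000, DF = 0.871033, PV = 2.613098
  t = 3.0000: CF_t = 3.000000, DF = 0.847308, PV = 2.541924
  t = 3.5000: CF_t = 3.000000, DF = 0.824230, PV = 2.472689
  t = 4.0000: CF_t = 3.000000, DF = 0.801780, PV = 2.405339
  t = 4.5000: CF_t = 3.000000, DF = 0.779941, PV = 2.339824
  t = 5.0000: CF_t = 103.000000, DF = 0.758698, PV = 78.145879
Price P = sum_t PV_t = 101.723587
Macaulay numerator sum_t t * PV_t:
  t * PV_t at t = 0.5000: 1.459144
  t * PV_t at t = 1.0000: 2.838801
  t * PV_t at t = 1.5000: 4.142220
  t * PV_t at t = 2.0000: 5.372529
  t * PV_t at t = 2.5000: 6.532745
  t * PV_t at t = 3.0000: 7.625772
  t * PV_t at t = 3.5000: 8.654411
  t * PV_t at t = 4.0000: 9.621357
  t * PV_t at t = 4.5000: 10.529209
  t * PV_t at t = 5.0000: 390.729393
Macaulay duration D = (sum_t t * PV_t) / P = 447.505581 / 101.723587 = 4.399231


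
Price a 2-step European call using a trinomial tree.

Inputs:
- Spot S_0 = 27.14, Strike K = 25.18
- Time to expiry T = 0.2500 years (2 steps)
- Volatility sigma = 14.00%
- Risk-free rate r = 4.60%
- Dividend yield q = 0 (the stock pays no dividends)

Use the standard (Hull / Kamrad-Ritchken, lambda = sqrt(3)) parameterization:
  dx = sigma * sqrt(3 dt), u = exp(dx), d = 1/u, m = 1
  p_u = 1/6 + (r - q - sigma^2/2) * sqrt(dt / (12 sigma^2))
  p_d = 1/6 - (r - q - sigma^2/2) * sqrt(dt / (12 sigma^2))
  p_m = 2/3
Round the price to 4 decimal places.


dt = T/N = 0.125000; dx = sigma*sqrt(3*dt) = 0.085732
u = exp(dx) = 1.089514; d = 1/u = 0.917840
p_u = 0.193057, p_m = 0.666667, p_d = 0.140276
Discount per step: exp(-r*dt) = 0.994266
Stock lattice S(k, j) with j the centered position index:
  k=0: S(0,+0) = 27.1400
  k=1: S(1,-1) = 24.9102; S(1,+0) = 27.1400; S(1,+1) = 29.5694
  k=2: S(2,-2) = 22.8636; S(2,-1) = 24.9102; S(2,+0) = 27.1400; S(2,+1) = 29.5694; S(2,+2) = 32.2163
Terminal payoffs V(N, j) = max(S_T - K, 0):
  V(2,-2) = 0.000000; V(2,-1) = 0.000000; V(2,+0) = 1.960000; V(2,+1) = 4.389422; V(2,+2) = 7.036313
Backward induction: V(k, j) = exp(-r*dt) * [p_u * V(k+1, j+1) + p_m * V(k+1, j) + p_d * V(k+1, j-1)]
  V(1,-1) = exp(-r*dt) * [p_u*1.960000 + p_m*0.000000 + p_d*0.000000] = 0.376222
  V(1,+0) = exp(-r*dt) * [p_u*4.389422 + p_m*1.960000 + p_d*0.000000] = 2.141725
  V(1,+1) = exp(-r*dt) * [p_u*7.036313 + p_m*4.389422 + p_d*1.960000] = 4.533490
  V(0,+0) = exp(-r*dt) * [p_u*4.533490 + p_m*2.141725 + p_d*0.376222] = 2.342307

Answer: Price = V(0,0) = 2.3423


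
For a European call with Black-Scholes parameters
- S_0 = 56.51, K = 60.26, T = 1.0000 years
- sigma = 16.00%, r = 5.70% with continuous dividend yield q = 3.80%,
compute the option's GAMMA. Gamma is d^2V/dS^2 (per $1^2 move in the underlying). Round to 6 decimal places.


Answer: Gamma = 0.041613

Derivation:
d1 = -0.2028182504; d2 = -0.3628182504
phi(d1) = 0.3908207928; exp(-qT) = 0.9627129409; exp(-rT) = 0.9445940694
Gamma = exp(-qT) * phi(d1) / (S * sigma * sqrt(T)) = 0.9627129409 * 0.3908207928 / (56.5100 * 0.1600 * 1.0000000000) = 0.041613


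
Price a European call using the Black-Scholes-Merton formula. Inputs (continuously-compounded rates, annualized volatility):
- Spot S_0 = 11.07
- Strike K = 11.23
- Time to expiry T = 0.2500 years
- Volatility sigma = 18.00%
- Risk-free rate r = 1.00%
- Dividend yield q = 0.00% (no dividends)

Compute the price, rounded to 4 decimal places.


Answer: Price = 0.3372

Derivation:
d1 = (ln(S/K) + (r - q + 0.5*sigma^2) * T) / (sigma * sqrt(T)) = -0.08666691
d2 = d1 - sigma * sqrt(T) = -0.17666691
exp(-rT) = 0.99750312; exp(-qT) = 1.00000000
C = S_0 * exp(-qT) * N(d1) - K * exp(-rT) * N(d2)
N(d1) = 0.46546814; N(d2) = 0.42988502
C = 11.0700 * 1.00000000 * 0.46546814 - 11.2300 * 0.99750312 * 0.42988502 = 0.3372


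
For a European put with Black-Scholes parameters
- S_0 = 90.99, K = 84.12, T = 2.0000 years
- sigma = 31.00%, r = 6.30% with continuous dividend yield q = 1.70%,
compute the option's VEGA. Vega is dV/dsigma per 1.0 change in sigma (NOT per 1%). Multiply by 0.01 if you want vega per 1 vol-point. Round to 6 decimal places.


Answer: Vega = 41.242834

Derivation:
d1 = 0.6081238288; d2 = 0.1697176244
phi(d1) = 0.3315933770; exp(-qT) = 0.9665715046; exp(-rT) = 0.8816148468
Vega = S * exp(-qT) * phi(d1) * sqrt(T) = 90.9900 * 0.9665715046 * 0.3315933770 * 1.4142135624 = 41.242834


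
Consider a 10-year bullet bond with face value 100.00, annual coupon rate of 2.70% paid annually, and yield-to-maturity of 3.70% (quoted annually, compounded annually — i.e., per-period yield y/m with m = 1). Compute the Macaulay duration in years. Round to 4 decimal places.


Answer: Macaulay duration = 8.8374 years

Derivation:
Coupon per period c = face * coupon_rate / m = 2.700000
Periods per year m = 1; per-period yield y/m = 0.037000
Number of cashflows N = 10
Cashflows (t years, CF_t, discount factor 1/(1+y/m)^(m*t), PV):
  t = 1.0000: CF_t = 2.700000, DF = 0.964320, PV = 2.603664
  t = 2.0000: CF_t = 2.700000, DF = 0.929913, PV = 2.510766
  t = 3.0000: CF_t = 2.700000, DF = 0.896734, PV = 2.421182
  t = 4.0000: CF_t = 2.700000, DF = 0.864739, PV = 2.334795
  t = 5.0000: CF_t = 2.700000, DF = 0.833885, PV = 2.251490
  t = 6.0000: CF_t = 2.700000, DF = 0.804132, PV = 2.171157
  t = 7.0000: CF_t = 2.700000, DF = 0.775441, PV = 2.093690
  t = 8.0000: CF_t = 2.700000, DF = 0.747773, PV = 2.018988
  t = 9.0000: CF_t = 2.700000, DF = 0.721093, PV = 1.946951
  t = 10.0000: CF_t = 102.700000, DF = 0.695364, PV = 71.413921
Price P = sum_t PV_t = 91.766605
Macaulay numerator sum_t t * PV_t:
  t * PV_t at t = 1.0000: 2.603664
  t * PV_t at t = 2.0000: 5.021532
  t * PV_t at t = 3.0000: 7.263547
  t * PV_t at t = 4.0000: 9.339180
  t * PV_t at t = 5.0000: 11.257449
  t * PV_t at t = 6.0000: 13.026942
  t * PV_t at t = 7.0000: 14.655833
  t * PV_t at t = 8.0000: 16.151903
  t * PV_t at t = 9.0000: 17.522556
  t * PV_t at t = 10.0000: 714.139212
Macaulay duration D = (sum_t t * PV_t) / P = 810.981818 / 91.766605 = 8.837440


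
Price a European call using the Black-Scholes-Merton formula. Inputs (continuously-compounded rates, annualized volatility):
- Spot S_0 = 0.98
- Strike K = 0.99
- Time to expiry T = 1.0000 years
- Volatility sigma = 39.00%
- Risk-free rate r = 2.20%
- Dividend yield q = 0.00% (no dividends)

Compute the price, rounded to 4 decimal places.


d1 = (ln(S/K) + (r - q + 0.5*sigma^2) * T) / (sigma * sqrt(T)) = 0.22537853
d2 = d1 - sigma * sqrt(T) = -0.16462147
exp(-rT) = 0.97824024; exp(-qT) = 1.00000000
C = S_0 * exp(-qT) * N(d1) - K * exp(-rT) * N(d2)
N(d1) = 0.58915760; N(d2) = 0.43462097
C = 0.9800 * 1.00000000 * 0.58915760 - 0.9900 * 0.97824024 * 0.43462097 = 0.1565

Answer: Price = 0.1565


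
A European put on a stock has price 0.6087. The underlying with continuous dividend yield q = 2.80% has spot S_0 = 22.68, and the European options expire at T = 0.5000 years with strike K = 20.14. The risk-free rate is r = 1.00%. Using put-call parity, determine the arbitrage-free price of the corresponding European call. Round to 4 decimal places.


Answer: Call price = 2.9338

Derivation:
Put-call parity: C - P = S_0 * exp(-qT) - K * exp(-rT).
S_0 * exp(-qT) = 22.6800 * 0.98609754 = 22.36469230
K * exp(-rT) = 20.1400 * 0.99501248 = 20.03955133
C = P + S*exp(-qT) - K*exp(-rT)
C = 0.6087 + 22.36469230 - 20.03955133 = 2.9338


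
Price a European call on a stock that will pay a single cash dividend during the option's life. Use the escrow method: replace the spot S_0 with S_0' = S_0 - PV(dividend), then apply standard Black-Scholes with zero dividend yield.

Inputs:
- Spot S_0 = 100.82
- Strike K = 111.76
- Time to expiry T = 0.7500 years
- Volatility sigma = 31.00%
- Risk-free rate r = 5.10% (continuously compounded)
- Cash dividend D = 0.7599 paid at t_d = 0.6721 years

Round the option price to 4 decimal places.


Answer: Price = 7.7413

Derivation:
PV(D) = D * exp(-r * t_d) = 0.7599 * 0.96630370 = 0.73429419
S_0' = S_0 - PV(D) = 100.8200 - 0.73429419 = 100.08570581
d1 = (ln(S_0'/K) + (r + sigma^2/2)*T) / (sigma*sqrt(T)) = -0.13424078
d2 = d1 - sigma*sqrt(T) = -0.40270866
exp(-rT) = 0.96247229
N(d1) = 0.44660609; N(d2) = 0.34358128
C = S_0' * N(d1) - K * exp(-rT) * N(d2) = 100.08570581 * 0.44660609 - 111.7600 * 0.96247229 * 0.34358128 = 7.7413


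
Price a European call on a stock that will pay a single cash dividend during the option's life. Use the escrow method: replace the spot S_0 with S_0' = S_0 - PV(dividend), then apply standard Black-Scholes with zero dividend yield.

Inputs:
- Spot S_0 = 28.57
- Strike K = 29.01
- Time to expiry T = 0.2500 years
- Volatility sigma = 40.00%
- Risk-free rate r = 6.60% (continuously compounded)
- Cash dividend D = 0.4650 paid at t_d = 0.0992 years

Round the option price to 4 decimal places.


PV(D) = D * exp(-r * t_d) = 0.4650 * 0.99347419 = 0.46196550
S_0' = S_0 - PV(D) = 28.5700 - 0.46196550 = 28.10803450
d1 = (ln(S_0'/K) + (r + sigma^2/2)*T) / (sigma*sqrt(T)) = 0.02457431
d2 = d1 - sigma*sqrt(T) = -0.17542569
exp(-rT) = 0.98363538
N(d1) = 0.50980275; N(d2) = 0.43037258
C = S_0' * N(d1) - K * exp(-rT) * N(d2) = 28.10803450 * 0.50980275 - 29.0100 * 0.98363538 * 0.43037258 = 2.0488

Answer: Price = 2.0488


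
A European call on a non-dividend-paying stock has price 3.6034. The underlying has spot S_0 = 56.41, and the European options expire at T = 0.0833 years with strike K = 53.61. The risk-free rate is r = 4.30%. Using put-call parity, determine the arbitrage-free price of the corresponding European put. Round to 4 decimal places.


Answer: Put price = 0.6117

Derivation:
Put-call parity: C - P = S_0 * exp(-qT) - K * exp(-rT).
S_0 * exp(-qT) = 56.4100 * 1.00000000 = 56.41000000
K * exp(-rT) = 53.6100 * 0.99642451 = 53.41831784
P = C - S*exp(-qT) + K*exp(-rT)
P = 3.6034 - 56.41000000 + 53.41831784 = 0.6117


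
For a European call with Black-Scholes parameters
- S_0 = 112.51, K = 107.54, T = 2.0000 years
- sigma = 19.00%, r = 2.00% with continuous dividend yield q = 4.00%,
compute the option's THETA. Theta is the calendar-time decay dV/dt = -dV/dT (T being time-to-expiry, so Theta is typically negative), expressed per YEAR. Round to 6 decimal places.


Answer: Theta = -1.358451

Derivation:
d1 = 0.1536254060; d2 = -0.1150751709
phi(d1) = 0.3942622761; exp(-qT) = 0.9231163464; exp(-rT) = 0.9607894392
Theta = -S*exp(-qT)*phi(d1)*sigma/(2*sqrt(T)) - r*K*exp(-rT)*N(d2) + q*S*exp(-qT)*N(d1)
N(d1) = 0.5610474482; N(d2) = 0.4541927700; sqrt(T) = 1.4142135624
Term 1 = -112.5100 * 0.9231163464 * 0.3942622761 * 0.1900 / (2 * 1.4142135624) = -2.7506884152
Term 2 = -0.0200 * 107.5400 * 0.9607894392 * 0.4541927700 = -0.9385738830
Term 3 = 0.0400 * 112.5100 * 0.9231163464 * 0.5610474482 = 2.3308114823
Theta = -2.7506884152 + (-0.9385738830) + (2.3308114823) = -1.358451


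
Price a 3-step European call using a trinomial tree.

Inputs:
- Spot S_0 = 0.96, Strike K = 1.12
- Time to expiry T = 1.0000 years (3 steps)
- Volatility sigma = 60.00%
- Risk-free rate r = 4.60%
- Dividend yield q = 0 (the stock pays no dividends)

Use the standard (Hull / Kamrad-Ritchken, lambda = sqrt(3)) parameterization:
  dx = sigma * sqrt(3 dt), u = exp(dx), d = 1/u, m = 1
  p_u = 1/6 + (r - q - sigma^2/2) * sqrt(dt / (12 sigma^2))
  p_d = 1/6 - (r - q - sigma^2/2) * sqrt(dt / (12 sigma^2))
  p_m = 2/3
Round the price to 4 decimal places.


Answer: Price = V(0,0) = 0.1858

Derivation:
dt = T/N = 0.333333; dx = sigma*sqrt(3*dt) = 0.600000
u = exp(dx) = 1.822119; d = 1/u = 0.548812
p_u = 0.129444, p_m = 0.666667, p_d = 0.203889
Discount per step: exp(-r*dt) = 0.984784
Stock lattice S(k, j) with j the centered position index:
  k=0: S(0,+0) = 0.9600
  k=1: S(1,-1) = 0.5269; S(1,+0) = 0.9600; S(1,+1) = 1.7492
  k=2: S(2,-2) = 0.2891; S(2,-1) = 0.5269; S(2,+0) = 0.9600; S(2,+1) = 1.7492; S(2,+2) = 3.1873
  k=3: S(3,-3) = 0.1587; S(3,-2) = 0.2891; S(3,-1) = 0.5269; S(3,+0) = 0.9600; S(3,+1) = 1.7492; S(3,+2) = 3.1873; S(3,+3) = 5.8077
Terminal payoffs V(N, j) = max(S_T - K, 0):
  V(3,-3) = 0.000000; V(3,-2) = 0.000000; V(3,-1) = 0.000000; V(3,+0) = 0.000000; V(3,+1) = 0.629234; V(3,+2) = 2.067312; V(3,+3) = 4.687662
Backward induction: V(k, j) = exp(-r*dt) * [p_u * V(k+1, j+1) + p_m * V(k+1, j) + p_d * V(k+1, j-1)]
  V(2,-2) = exp(-r*dt) * [p_u*0.000000 + p_m*0.000000 + p_d*0.000000] = 0.000000
  V(2,-1) = exp(-r*dt) * [p_u*0.000000 + p_m*0.000000 + p_d*0.000000] = 0.000000
  V(2,+0) = exp(-r*dt) * [p_u*0.629234 + p_m*0.000000 + p_d*0.000000] = 0.080211
  V(2,+1) = exp(-r*dt) * [p_u*2.067312 + p_m*0.629234 + p_d*0.000000] = 0.676636
  V(2,+2) = exp(-r*dt) * [p_u*4.687662 + p_m*2.067312 + p_d*0.629234] = 2.081137
  V(1,-1) = exp(-r*dt) * [p_u*0.080211 + p_m*0.000000 + p_d*0.000000] = 0.010225
  V(1,+0) = exp(-r*dt) * [p_u*0.676636 + p_m*0.080211 + p_d*0.000000] = 0.138915
  V(1,+1) = exp(-r*dt) * [p_u*2.081137 + p_m*0.676636 + p_d*0.080211] = 0.725625
  V(0,+0) = exp(-r*dt) * [p_u*0.725625 + p_m*0.138915 + p_d*0.010225] = 0.185752


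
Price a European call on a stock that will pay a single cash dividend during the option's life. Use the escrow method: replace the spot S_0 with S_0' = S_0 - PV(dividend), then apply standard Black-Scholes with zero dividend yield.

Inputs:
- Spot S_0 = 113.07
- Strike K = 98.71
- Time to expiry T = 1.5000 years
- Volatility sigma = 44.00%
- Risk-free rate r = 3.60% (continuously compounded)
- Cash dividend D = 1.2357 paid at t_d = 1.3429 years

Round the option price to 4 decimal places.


Answer: Price = 32.1666

Derivation:
PV(D) = D * exp(-r * t_d) = 1.2357 * 0.95280558 = 1.17738186
S_0' = S_0 - PV(D) = 113.0700 - 1.17738186 = 111.89261814
d1 = (ln(S_0'/K) + (r + sigma^2/2)*T) / (sigma*sqrt(T)) = 0.60226530
d2 = d1 - sigma*sqrt(T) = 0.06337755
exp(-rT) = 0.94743211
N(d1) = 0.72650122; N(d2) = 0.52526707
C = S_0' * N(d1) - K * exp(-rT) * N(d2) = 111.89261814 * 0.72650122 - 98.7100 * 0.94743211 * 0.52526707 = 32.1666


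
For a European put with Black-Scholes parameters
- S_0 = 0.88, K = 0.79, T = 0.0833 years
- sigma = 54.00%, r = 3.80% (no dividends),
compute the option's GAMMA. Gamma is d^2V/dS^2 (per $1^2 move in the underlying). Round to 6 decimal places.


Answer: Gamma = 2.128255

Derivation:
d1 = 0.7904832864; d2 = 0.6346298937
phi(d1) = 0.2918922808; exp(-qT) = 1.0000000000; exp(-rT) = 0.9968396046
Gamma = exp(-qT) * phi(d1) / (S * sigma * sqrt(T)) = 1.0000000000 * 0.2918922808 / (0.8800 * 0.5400 * 0.2886173938) = 2.128255


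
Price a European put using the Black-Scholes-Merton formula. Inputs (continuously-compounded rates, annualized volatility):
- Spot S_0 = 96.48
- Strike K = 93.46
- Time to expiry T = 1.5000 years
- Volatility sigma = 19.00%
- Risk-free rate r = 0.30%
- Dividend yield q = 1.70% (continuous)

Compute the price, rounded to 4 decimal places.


Answer: Price = 8.1688

Derivation:
d1 = (ln(S/K) + (r - q + 0.5*sigma^2) * T) / (sigma * sqrt(T)) = 0.16277158
d2 = d1 - sigma * sqrt(T) = -0.06992994
exp(-rT) = 0.99551011; exp(-qT) = 0.97482238
P = K * exp(-rT) * N(-d2) - S_0 * exp(-qT) * N(-d1)
N(-d1) = 0.43534914; N(-d2) = 0.52787529
P = 93.4600 * 0.99551011 * 0.52787529 - 96.4800 * 0.97482238 * 0.43534914 = 8.1688


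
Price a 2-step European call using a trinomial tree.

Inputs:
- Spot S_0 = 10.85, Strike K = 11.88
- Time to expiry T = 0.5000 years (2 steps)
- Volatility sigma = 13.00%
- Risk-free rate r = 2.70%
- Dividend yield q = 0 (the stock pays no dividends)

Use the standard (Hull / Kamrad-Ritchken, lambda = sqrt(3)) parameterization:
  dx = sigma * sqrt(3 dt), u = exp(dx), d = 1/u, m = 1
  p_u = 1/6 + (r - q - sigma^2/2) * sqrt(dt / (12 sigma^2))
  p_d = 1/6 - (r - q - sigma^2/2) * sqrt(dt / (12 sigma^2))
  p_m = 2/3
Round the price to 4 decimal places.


dt = T/N = 0.250000; dx = sigma*sqrt(3*dt) = 0.112583
u = exp(dx) = 1.119165; d = 1/u = 0.893523
p_u = 0.187263, p_m = 0.666667, p_d = 0.146071
Discount per step: exp(-r*dt) = 0.993273
Stock lattice S(k, j) with j the centered position index:
  k=0: S(0,+0) = 10.8500
  k=1: S(1,-1) = 9.6947; S(1,+0) = 10.8500; S(1,+1) = 12.1429
  k=2: S(2,-2) = 8.6625; S(2,-1) = 9.6947; S(2,+0) = 10.8500; S(2,+1) = 12.1429; S(2,+2) = 13.5900
Terminal payoffs V(N, j) = max(S_T - K, 0):
  V(2,-2) = 0.000000; V(2,-1) = 0.000000; V(2,+0) = 0.000000; V(2,+1) = 0.262945; V(2,+2) = 1.709965
Backward induction: V(k, j) = exp(-r*dt) * [p_u * V(k+1, j+1) + p_m * V(k+1, j) + p_d * V(k+1, j-1)]
  V(1,-1) = exp(-r*dt) * [p_u*0.000000 + p_m*0.000000 + p_d*0.000000] = 0.000000
  V(1,+0) = exp(-r*dt) * [p_u*0.262945 + p_m*0.000000 + p_d*0.000000] = 0.048909
  V(1,+1) = exp(-r*dt) * [p_u*1.709965 + p_m*0.262945 + p_d*0.000000] = 0.492176
  V(0,+0) = exp(-r*dt) * [p_u*0.492176 + p_m*0.048909 + p_d*0.000000] = 0.123932

Answer: Price = V(0,0) = 0.1239


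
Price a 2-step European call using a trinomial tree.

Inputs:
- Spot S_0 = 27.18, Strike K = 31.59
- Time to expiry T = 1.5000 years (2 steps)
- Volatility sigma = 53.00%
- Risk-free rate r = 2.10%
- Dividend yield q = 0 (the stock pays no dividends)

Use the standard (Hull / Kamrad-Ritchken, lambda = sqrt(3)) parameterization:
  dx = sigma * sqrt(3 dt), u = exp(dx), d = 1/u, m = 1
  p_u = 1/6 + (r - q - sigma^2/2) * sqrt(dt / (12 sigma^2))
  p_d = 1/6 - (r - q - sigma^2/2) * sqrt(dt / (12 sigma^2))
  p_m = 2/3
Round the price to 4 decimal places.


dt = T/N = 0.750000; dx = sigma*sqrt(3*dt) = 0.795000
u = exp(dx) = 2.214441; d = 1/u = 0.451581
p_u = 0.110322, p_m = 0.666667, p_d = 0.223011
Discount per step: exp(-r*dt) = 0.984373
Stock lattice S(k, j) with j the centered position index:
  k=0: S(0,+0) = 27.1800
  k=1: S(1,-1) = 12.2740; S(1,+0) = 27.1800; S(1,+1) = 60.1885
  k=2: S(2,-2) = 5.5427; S(2,-1) = 12.2740; S(2,+0) = 27.1800; S(2,+1) = 60.1885; S(2,+2) = 133.2839
Terminal payoffs V(N, j) = max(S_T - K, 0):
  V(2,-2) = 0.000000; V(2,-1) = 0.000000; V(2,+0) = 0.000000; V(2,+1) = 28.598506; V(2,+2) = 101.693896
Backward induction: V(k, j) = exp(-r*dt) * [p_u * V(k+1, j+1) + p_m * V(k+1, j) + p_d * V(k+1, j-1)]
  V(1,-1) = exp(-r*dt) * [p_u*0.000000 + p_m*0.000000 + p_d*0.000000] = 0.000000
  V(1,+0) = exp(-r*dt) * [p_u*28.598506 + p_m*0.000000 + p_d*0.000000] = 3.105751
  V(1,+1) = exp(-r*dt) * [p_u*101.693896 + p_m*28.598506 + p_d*0.000000] = 29.811529
  V(0,+0) = exp(-r*dt) * [p_u*29.811529 + p_m*3.105751 + p_d*0.000000] = 5.275629

Answer: Price = V(0,0) = 5.2756


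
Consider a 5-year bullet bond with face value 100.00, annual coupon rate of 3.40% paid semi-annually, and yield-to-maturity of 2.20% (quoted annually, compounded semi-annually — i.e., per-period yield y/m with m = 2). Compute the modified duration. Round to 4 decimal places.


Answer: Modified duration = 4.6015

Derivation:
Coupon per period c = face * coupon_rate / m = 1.700000
Periods per year m = 2; per-period yield y/m = 0.011000
Number of cashflows N = 10
Cashflows (t years, CF_t, discount factor 1/(1+y/m)^(m*t), PV):
  t = 0.5000: CF_t = 1.700000, DF = 0.989120, PV = 1.681503
  t = 1.0000: CF_t = 1.700000, DF = 0.978358, PV = 1.663208
  t = 1.5000: CF_t = 1.700000, DF = 0.967713, PV = 1.645112
  t = 2.0000: CF_t = 1.700000, DF = 0.957184, PV = 1.627213
  t = 2.5000: CF_t = 1.700000, DF = 0.946769, PV = 1.609508
  t = 3.0000: CF_t = 1.700000, DF = 0.936468, PV = 1.591996
  t = 3.5000: CF_t = 1.700000, DF = 0.926279, PV = 1.574675
  t = 4.0000: CF_t = 1.700000, DF = 0.916201, PV = 1.557542
  t = 4.5000: CF_t = 1.700000, DF = 0.906232, PV = 1.540595
  t = 5.0000: CF_t = 101.700000, DF = 0.896372, PV = 91.161066
Price P = sum_t PV_t = 105.652418
First compute Macaulay numerator sum_t t * PV_t:
  t * PV_t at t = 0.5000: 0.840752
  t * PV_t at t = 1.0000: 1.663208
  t * PV_t at t = 1.5000: 2.467668
  t * PV_t at t = 2.0000: 3.254425
  t * PV_t at t = 2.5000: 4.023770
  t * PV_t at t = 3.0000: 4.775988
  t * PV_t at t = 3.5000: 5.511361
  t * PV_t at t = 4.0000: 6.230167
  t * PV_t at t = 4.5000: 6.932678
  t * PV_t at t = 5.0000: 455.805332
Macaulay duration D = 491.505349 / 105.652418 = 4.652097
Modified duration = D / (1 + y/m) = 4.652097 / (1 + 0.011000) = 4.601481


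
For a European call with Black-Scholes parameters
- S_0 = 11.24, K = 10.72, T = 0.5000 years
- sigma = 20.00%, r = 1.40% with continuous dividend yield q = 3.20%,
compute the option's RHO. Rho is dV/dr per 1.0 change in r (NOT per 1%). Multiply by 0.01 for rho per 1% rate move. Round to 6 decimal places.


Answer: Rho = 3.084402

Derivation:
d1 = 0.3420112076; d2 = 0.2005898513
phi(d1) = 0.3762790087; exp(-qT) = 0.9841273201; exp(-rT) = 0.9930244429
N(d2) = 0.5794903529
Rho = K*T*exp(-rT)*N(d2) = 10.7200 * 0.5000 * 0.9930244429 * 0.5794903529 = 3.084402


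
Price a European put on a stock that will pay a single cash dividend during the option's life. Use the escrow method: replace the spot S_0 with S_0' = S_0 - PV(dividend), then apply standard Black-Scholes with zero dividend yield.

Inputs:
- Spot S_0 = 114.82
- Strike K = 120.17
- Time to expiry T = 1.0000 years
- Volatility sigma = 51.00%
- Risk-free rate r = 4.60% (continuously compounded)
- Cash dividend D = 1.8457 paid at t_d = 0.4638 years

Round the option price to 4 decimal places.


Answer: Price = 23.8108

Derivation:
PV(D) = D * exp(-r * t_d) = 1.8457 * 0.97889118 = 1.80673945
S_0' = S_0 - PV(D) = 114.8200 - 1.80673945 = 113.01326055
d1 = (ln(S_0'/K) + (r + sigma^2/2)*T) / (sigma*sqrt(T)) = 0.22479952
d2 = d1 - sigma*sqrt(T) = -0.28520048
exp(-rT) = 0.95504196
N(-d1) = 0.41106762; N(-d2) = 0.61225472
P = K * exp(-rT) * N(-d2) - S_0' * N(-d1) = 120.1700 * 0.95504196 * 0.61225472 - 113.01326055 * 0.41106762 = 23.8108


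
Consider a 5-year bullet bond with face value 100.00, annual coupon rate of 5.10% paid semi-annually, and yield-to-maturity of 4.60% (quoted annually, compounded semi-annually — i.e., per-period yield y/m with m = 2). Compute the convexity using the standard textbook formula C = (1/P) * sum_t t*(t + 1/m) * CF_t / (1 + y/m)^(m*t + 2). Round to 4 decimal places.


Answer: Convexity = 22.6811

Derivation:
Coupon per period c = face * coupon_rate / m = 2.550000
Periods per year m = 2; per-period yield y/m = 0.023000
Number of cashflows N = 10
Cashflows (t years, CF_t, discount factor 1/(1+y/m)^(m*t), PV):
  t = 0.5000: CF_t = 2.550000, DF = 0.977517, PV = 2.492669
  t = 1.0000: CF_t = 2.550000, DF = 0.955540, PV = 2.436626
  t = 1.5000: CF_t = 2.550000, DF = 0.934056, PV = 2.381844
  t = 2.0000: CF_t = 2.550000, DF = 0.913056, PV = 2.328293
  t = 2.5000: CF_t = 2.550000, DF = 0.892528, PV = 2.275946
  t = 3.0000: CF_t = 2.550000, DF = 0.872461, PV = 2.224776
  t = 3.5000: CF_t = 2.550000, DF = 0.852846, PV = 2.174757
  t = 4.0000: CF_t = 2.550000, DF = 0.833671, PV = 2.125862
  t = 4.5000: CF_t = 2.550000, DF = 0.814928, PV = 2.078067
  t = 5.0000: CF_t = 102.550000, DF = 0.796606, PV = 81.691962
Price P = sum_t PV_t = 102.210803
Convexity numerator sum_t t*(t + 1/m) * CF_t / (1+y/m)^(m*t + 2):
  t = 0.5000: term = 1.190922
  t = 1.0000: term = 3.492440
  t = 1.5000: term = 6.827839
  t = 2.0000: term = 11.123882
  t = 2.5000: term = 16.310678
  t = 3.0000: term = 22.321553
  t = 3.5000: term = 29.092933
  t = 4.0000: term = 36.564223
  t = 4.5000: term = 44.677692
  t = 5.0000: term = 2146.647594
Convexity = (1/P) * sum = 2318.249756 / 102.210803 = 22.681064


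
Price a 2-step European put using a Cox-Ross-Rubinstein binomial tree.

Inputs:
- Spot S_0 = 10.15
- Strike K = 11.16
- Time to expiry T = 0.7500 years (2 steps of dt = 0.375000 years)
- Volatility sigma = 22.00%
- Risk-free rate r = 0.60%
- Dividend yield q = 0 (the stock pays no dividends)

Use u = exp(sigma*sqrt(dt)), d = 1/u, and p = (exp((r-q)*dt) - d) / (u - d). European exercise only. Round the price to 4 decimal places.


dt = T/N = 0.375000
u = exp(sigma*sqrt(dt)) = 1.144219; d = 1/u = 0.873959
p = (exp((r-q)*dt) - d) / (u - d) = 0.474705
Discount per step: exp(-r*dt) = 0.997753
Stock lattice S(k, i) with i counting down-moves:
  k=0: S(0,0) = 10.1500
  k=1: S(1,0) = 11.6138; S(1,1) = 8.8707
  k=2: S(2,0) = 13.2887; S(2,1) = 10.1500; S(2,2) = 7.7526
Terminal payoffs V(N, i) = max(K - S_T, 0):
  V(2,0) = 0.000000; V(2,1) = 1.010000; V(2,2) = 3.407388
Backward induction: V(k, i) = exp(-r*dt) * [p * V(k+1, i) + (1-p) * V(k+1, i+1)].
  V(1,0) = exp(-r*dt) * [p*0.000000 + (1-p)*1.010000] = 0.529355
  V(1,1) = exp(-r*dt) * [p*1.010000 + (1-p)*3.407388] = 2.264235
  V(0,0) = exp(-r*dt) * [p*0.529355 + (1-p)*2.264235] = 1.437441

Answer: Price = V(0,0) = 1.4374


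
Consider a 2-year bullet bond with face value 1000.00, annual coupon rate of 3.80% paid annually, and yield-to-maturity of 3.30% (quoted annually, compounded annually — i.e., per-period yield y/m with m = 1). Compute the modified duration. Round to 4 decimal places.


Coupon per period c = face * coupon_rate / m = 38.000000
Periods per year m = 1; per-period yield y/m = 0.033000
Number of cashflows N = 2
Cashflows (t years, CF_t, discount factor 1/(1+y/m)^(m*t), PV):
  t = 1.0000: CF_t = 38.000000, DF = 0.968054, PV = 36.786060
  t = 2.0000: CF_t = 1038.000000, DF = 0.937129, PV = 972.739856
Price P = sum_t PV_t = 1009.525916
First compute Macaulay numerator sum_t t * PV_t:
  t * PV_t at t = 1.0000: 36.786060
  t * PV_t at t = 2.0000: 1945.479712
Macaulay duration D = 1982.265772 / 1009.525916 = 1.963561
Modified duration = D / (1 + y/m) = 1.963561 / (1 + 0.033000) = 1.900834

Answer: Modified duration = 1.9008


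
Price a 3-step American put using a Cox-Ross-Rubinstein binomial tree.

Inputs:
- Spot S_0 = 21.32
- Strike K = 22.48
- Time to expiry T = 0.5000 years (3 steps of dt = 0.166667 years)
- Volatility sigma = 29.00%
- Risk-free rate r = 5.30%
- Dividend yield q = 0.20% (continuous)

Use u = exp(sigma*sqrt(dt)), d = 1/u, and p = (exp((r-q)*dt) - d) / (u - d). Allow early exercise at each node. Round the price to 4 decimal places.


Answer: Price = V(0,0) = 2.2044

Derivation:
dt = T/N = 0.166667
u = exp(sigma*sqrt(dt)) = 1.125685; d = 1/u = 0.888348
p = (exp((r-q)*dt) - d) / (u - d) = 0.506403
Discount per step: exp(-r*dt) = 0.991206
Stock lattice S(k, i) with i counting down-moves:
  k=0: S(0,0) = 21.3200
  k=1: S(1,0) = 23.9996; S(1,1) = 18.9396
  k=2: S(2,0) = 27.0160; S(2,1) = 21.3200; S(2,2) = 16.8249
  k=3: S(3,0) = 30.4115; S(3,1) = 23.9996; S(3,2) = 18.9396; S(3,3) = 14.9464
Terminal payoffs V(N, i) = max(K - S_T, 0):
  V(3,0) = 0.000000; V(3,1) = 0.000000; V(3,2) = 3.540426; V(3,3) = 7.533613
Backward induction: V(k, i) = exp(-r*dt) * [p * V(k+1, i) + (1-p) * V(k+1, i+1)]; then take max(V_cont, immediate exercise) for American.
  V(2,0) = exp(-r*dt) * [p*0.000000 + (1-p)*0.000000] = 0.000000; exercise = 0.000000; V(2,0) = max -> 0.000000
  V(2,1) = exp(-r*dt) * [p*0.000000 + (1-p)*3.540426] = 1.732175; exercise = 1.160000; V(2,1) = max -> 1.732175
  V(2,2) = exp(-r*dt) * [p*3.540426 + (1-p)*7.533613] = 5.462981; exercise = 5.655072; V(2,2) = max -> 5.655072
  V(1,0) = exp(-r*dt) * [p*0.000000 + (1-p)*1.732175] = 0.847477; exercise = 0.000000; V(1,0) = max -> 0.847477
  V(1,1) = exp(-r*dt) * [p*1.732175 + (1-p)*5.655072] = 3.636242; exercise = 3.540426; V(1,1) = max -> 3.636242
  V(0,0) = exp(-r*dt) * [p*0.847477 + (1-p)*3.636242] = 2.204444; exercise = 1.160000; V(0,0) = max -> 2.204444


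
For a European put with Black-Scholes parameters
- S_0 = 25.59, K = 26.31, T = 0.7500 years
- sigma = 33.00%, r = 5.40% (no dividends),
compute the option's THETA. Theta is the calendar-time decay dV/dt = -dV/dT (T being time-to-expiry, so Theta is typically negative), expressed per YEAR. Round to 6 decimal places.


d1 = 0.1875165621; d2 = -0.0982718211
phi(d1) = 0.3919896809; exp(-qT) = 1.0000000000; exp(-rT) = 0.9603091645
Theta = -S*exp(-qT)*phi(d1)*sigma/(2*sqrt(T)) + r*K*exp(-rT)*N(-d2) - q*S*exp(-qT)*N(-d1)
N(-d1) = 0.4256278197; N(-d2) = 0.5391417733; sqrt(T) = 0.8660254038
Term 1 = -25.5900 * 1.0000000000 * 0.3919896809 * 0.3300 / (2 * 0.8660254038) = -1.9111652174
Term 2 = 0.0540 * 26.3100 * 0.9603091645 * 0.5391417733 = 0.7355778856
Term 3 = 0 (no dividend yield, q = 0)
Theta = -1.9111652174 + (0.7355778856) + (0.0000000000) = -1.175587

Answer: Theta = -1.175587


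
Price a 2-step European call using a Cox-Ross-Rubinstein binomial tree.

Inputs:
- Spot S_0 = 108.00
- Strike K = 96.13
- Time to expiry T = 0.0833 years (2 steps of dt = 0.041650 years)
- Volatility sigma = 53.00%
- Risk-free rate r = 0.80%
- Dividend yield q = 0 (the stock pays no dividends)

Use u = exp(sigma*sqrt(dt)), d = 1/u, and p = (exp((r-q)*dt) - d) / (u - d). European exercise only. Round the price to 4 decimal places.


Answer: Price = V(0,0) = 14.4559

Derivation:
dt = T/N = 0.041650
u = exp(sigma*sqrt(dt)) = 1.114231; d = 1/u = 0.897480
p = (exp((r-q)*dt) - d) / (u - d) = 0.474523
Discount per step: exp(-r*dt) = 0.999667
Stock lattice S(k, i) with i counting down-moves:
  k=0: S(0,0) = 108.0000
  k=1: S(1,0) = 120.3369; S(1,1) = 96.9279
  k=2: S(2,0) = 134.0831; S(2,1) = 108.0000; S(2,2) = 86.9908
Terminal payoffs V(N, i) = max(S_T - K, 0):
  V(2,0) = 37.953071; V(2,1) = 11.870000; V(2,2) = 0.000000
Backward induction: V(k, i) = exp(-r*dt) * [p * V(k+1, i) + (1-p) * V(k+1, i+1)].
  V(1,0) = exp(-r*dt) * [p*37.953071 + (1-p)*11.870000] = 24.238934
  V(1,1) = exp(-r*dt) * [p*11.870000 + (1-p)*0.000000] = 5.630709
  V(0,0) = exp(-r*dt) * [p*24.238934 + (1-p)*5.630709] = 14.455919


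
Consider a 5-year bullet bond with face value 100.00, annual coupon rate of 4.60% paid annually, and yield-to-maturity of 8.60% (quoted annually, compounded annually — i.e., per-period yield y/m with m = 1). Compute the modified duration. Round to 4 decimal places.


Answer: Modified duration = 4.1765

Derivation:
Coupon per period c = face * coupon_rate / m = 4.600000
Periods per year m = 1; per-period yield y/m = 0.086000
Number of cashflows N = 5
Cashflows (t years, CF_t, discount factor 1/(1+y/m)^(m*t), PV):
  t = 1.0000: CF_t = 4.600000, DF = 0.920810, PV = 4.235727
  t = 2.0000: CF_t = 4.600000, DF = 0.847892, PV = 3.900302
  t = 3.0000: CF_t = 4.600000, DF = 0.780747, PV = 3.591438
  t = 4.0000: CF_t = 4.600000, DF = 0.718920, PV = 3.307033
  t = 5.0000: CF_t = 104.600000, DF = 0.661989, PV = 69.244065
Price P = sum_t PV_t = 84.278565
First compute Macaulay numerator sum_t t * PV_t:
  t * PV_t at t = 1.0000: 4.235727
  t * PV_t at t = 2.0000: 7.800603
  t * PV_t at t = 3.0000: 10.774314
  t * PV_t at t = 4.0000: 13.228132
  t * PV_t at t = 5.0000: 346.220327
Macaulay duration D = 382.259103 / 84.278565 = 4.535662
Modified duration = D / (1 + y/m) = 4.535662 / (1 + 0.086000) = 4.176485
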